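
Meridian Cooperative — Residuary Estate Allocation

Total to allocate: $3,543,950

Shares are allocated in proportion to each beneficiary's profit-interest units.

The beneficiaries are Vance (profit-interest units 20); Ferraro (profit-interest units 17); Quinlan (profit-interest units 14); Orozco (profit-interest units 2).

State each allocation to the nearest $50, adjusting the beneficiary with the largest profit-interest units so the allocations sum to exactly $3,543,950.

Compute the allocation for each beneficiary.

Profit-interest units total: 53.
Pro-rata amounts: Vance 20/53 × $3,543,950 = 1,337,339.62; Ferraro 17/53 × $3,543,950 = 1,136,738.68; Quinlan 14/53 × $3,543,950 = 936,137.74; Orozco 2/53 × $3,543,950 = 133,733.96.
After rounding ($50): Vance $1,337,350; Ferraro $1,136,750; Quinlan $936,150; Orozco $133,750. Sum = $3,544,000.
Difference $3,543,950 − $3,544,000 = −$50 applied to largest profit-interest units (Vance): Vance becomes $1,337,300.

Vance: $1,337,300 | Ferraro: $1,136,750 | Quinlan: $936,150 | Orozco: $133,750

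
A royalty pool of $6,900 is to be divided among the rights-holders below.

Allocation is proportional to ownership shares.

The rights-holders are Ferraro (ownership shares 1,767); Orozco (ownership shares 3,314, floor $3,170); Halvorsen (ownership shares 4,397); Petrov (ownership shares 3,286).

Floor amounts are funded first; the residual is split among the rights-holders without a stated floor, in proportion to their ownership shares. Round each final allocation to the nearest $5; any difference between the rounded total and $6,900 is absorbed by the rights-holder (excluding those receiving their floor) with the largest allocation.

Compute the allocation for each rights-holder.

Minimums first: Orozco $3,170. Remaining pool $3,730.
Remaining pool split over remaining ownership shares 9,450: Ferraro 697.45 → $695; Halvorsen 1,735.54 → $1,735; Petrov 1,297.01 → $1,295.
Rounding difference +$5 applied to Halvorsen → $1,740.

Ferraro: $695 | Orozco: $3,170 | Halvorsen: $1,740 | Petrov: $1,295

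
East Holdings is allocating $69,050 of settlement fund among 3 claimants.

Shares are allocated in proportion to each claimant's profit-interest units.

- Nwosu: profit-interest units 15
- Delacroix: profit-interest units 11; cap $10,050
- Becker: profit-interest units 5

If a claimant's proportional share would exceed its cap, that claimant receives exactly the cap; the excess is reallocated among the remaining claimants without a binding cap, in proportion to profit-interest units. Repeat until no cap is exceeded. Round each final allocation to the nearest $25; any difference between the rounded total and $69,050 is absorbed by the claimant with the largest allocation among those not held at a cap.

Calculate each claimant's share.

Profit-interest units total: 31.
Unconstrained shares: Nwosu 33,411.29; Delacroix 24,501.61; Becker 11,137.10.
Capped: Delacroix ($10,050); residual $59,000 reallocated over remaining profit-interest units 20.
Redistributed shares: Nwosu 44,250.00 → $44,250; Becker 14,750.00 → $14,750.

Nwosu: $44,250 · Delacroix: $10,050 · Becker: $14,750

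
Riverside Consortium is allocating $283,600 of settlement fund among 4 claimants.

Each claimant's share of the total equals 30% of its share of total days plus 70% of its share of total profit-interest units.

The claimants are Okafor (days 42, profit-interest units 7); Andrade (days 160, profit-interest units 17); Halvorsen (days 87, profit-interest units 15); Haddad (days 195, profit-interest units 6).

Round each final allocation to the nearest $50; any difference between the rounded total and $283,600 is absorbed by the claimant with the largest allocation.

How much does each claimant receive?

Days total 484; profit-interest units total 45.
Composite weights (30% days + 70% profit-interest units): Okafor 0.1349; Andrade 0.3636; Halvorsen 0.2873; Haddad 0.2142.
Proportional shares: Okafor 38,263.86; Andrade 103,122.06; Halvorsen 81,466.64; Haddad 60,747.43.
After rounding ($50): Okafor $38,250; Andrade $103,100; Halvorsen $81,450; Haddad $60,750. Sum = $283,550.
Difference $283,600 − $283,550 = +$50 applied to largest allocation (Andrade): Andrade becomes $103,150.

Okafor: $38,250; Andrade: $103,150; Halvorsen: $81,450; Haddad: $60,750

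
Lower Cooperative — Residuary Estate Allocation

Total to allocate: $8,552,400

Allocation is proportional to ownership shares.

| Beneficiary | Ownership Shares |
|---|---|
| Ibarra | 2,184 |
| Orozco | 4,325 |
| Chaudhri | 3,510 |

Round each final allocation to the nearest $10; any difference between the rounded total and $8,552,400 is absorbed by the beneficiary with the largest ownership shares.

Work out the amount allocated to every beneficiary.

Ownership shares total: 2,184 + 4,325 + 3,510 = 10,019.
Unrounded shares: Ibarra 1,864,301.99; Orozco 3,691,898.39; Chaudhri 2,996,199.62.
After rounding ($10): Ibarra $1,864,300; Orozco $3,691,900; Chaudhri $2,996,200. Sum = $8,552,400.
Sum already equals the total — no adjustment.

Ibarra: $1,864,300 | Orozco: $3,691,900 | Chaudhri: $2,996,200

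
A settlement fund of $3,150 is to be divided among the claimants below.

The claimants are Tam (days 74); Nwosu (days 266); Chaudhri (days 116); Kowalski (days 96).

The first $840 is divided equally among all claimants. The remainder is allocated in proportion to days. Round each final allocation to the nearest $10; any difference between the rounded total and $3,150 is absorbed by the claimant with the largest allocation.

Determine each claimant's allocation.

Tam: $520 | Nwosu: $1,320 | Chaudhri: $700 | Kowalski: $610

First tranche $840 split equally: $210 each.
Remainder $2,310 by days (total 552): Tam 309.67 → $310; Nwosu 1,113.15 → $1,110; Chaudhri 485.43 → $490; Kowalski 401.74 → $400.
Totals: Tam $210 + $310 = $520; Nwosu $210 + $1,110 = $1,320; Chaudhri $210 + $490 = $700; Kowalski $210 + $400 = $610.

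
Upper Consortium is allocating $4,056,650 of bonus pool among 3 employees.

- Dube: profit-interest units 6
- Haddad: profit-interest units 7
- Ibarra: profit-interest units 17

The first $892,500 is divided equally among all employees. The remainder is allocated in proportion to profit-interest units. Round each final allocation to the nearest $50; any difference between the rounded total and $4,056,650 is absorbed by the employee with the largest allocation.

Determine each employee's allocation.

Dube: $930,350; Haddad: $1,035,800; Ibarra: $2,090,500

Equal tier: $892,500 ÷ 3 = $297,500 apiece.
Remainder $3,164,150 by profit-interest units (total 30): Dube 632,830.00 → $632,850; Haddad 738,301.67 → $738,300; Ibarra 1,793,018.33 → $1,793,000.
Totals: Dube $297,500 + $632,850 = $930,350; Haddad $297,500 + $738,300 = $1,035,800; Ibarra $297,500 + $1,793,000 = $2,090,500.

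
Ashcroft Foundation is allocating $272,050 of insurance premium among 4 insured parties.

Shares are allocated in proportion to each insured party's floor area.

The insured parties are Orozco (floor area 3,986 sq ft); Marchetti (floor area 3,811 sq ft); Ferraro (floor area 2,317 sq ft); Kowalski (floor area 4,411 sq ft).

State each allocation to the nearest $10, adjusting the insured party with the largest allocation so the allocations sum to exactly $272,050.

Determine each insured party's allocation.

Orozco: $74,660 · Marchetti: $71,380 · Ferraro: $43,400 · Kowalski: $82,610

Total floor area = 14,525.
Raw shares: Orozco 3,986/14,525 × $272,050 = 74,656.89; Marchetti 3,811/14,525 × $272,050 = 71,379.18; Ferraro 2,317/14,525 × $272,050 = 43,396.89; Kowalski 4,411/14,525 × $272,050 = 82,617.04.
After rounding ($10): Orozco $74,660; Marchetti $71,380; Ferraro $43,400; Kowalski $82,620. Sum = $272,060.
Difference $272,050 − $272,060 = −$10 applied to largest allocation (Kowalski): Kowalski becomes $82,610.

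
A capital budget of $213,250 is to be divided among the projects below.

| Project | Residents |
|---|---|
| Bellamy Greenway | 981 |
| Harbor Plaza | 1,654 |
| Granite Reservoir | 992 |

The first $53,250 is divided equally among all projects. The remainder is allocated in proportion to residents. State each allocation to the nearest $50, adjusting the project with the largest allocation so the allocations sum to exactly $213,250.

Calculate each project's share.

Equal tier: $53,250 ÷ 3 = $17,750 apiece.
Remainder $160,000 by residents (total 3,627): Bellamy Greenway 43,275.43 → $43,300; Harbor Plaza 72,963.88 → $72,950; Granite Reservoir 43,760.68 → $43,750.
Totals: Bellamy Greenway $17,750 + $43,300 = $61,050; Harbor Plaza $17,750 + $72,950 = $90,700; Granite Reservoir $17,750 + $43,750 = $61,500.

Bellamy Greenway: $61,050 | Harbor Plaza: $90,700 | Granite Reservoir: $61,500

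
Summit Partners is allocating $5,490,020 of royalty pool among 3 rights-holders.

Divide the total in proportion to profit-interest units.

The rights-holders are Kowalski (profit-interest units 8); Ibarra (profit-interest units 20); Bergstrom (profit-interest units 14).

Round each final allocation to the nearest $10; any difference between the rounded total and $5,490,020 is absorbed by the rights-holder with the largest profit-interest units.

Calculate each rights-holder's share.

Profit-interest units total: 42.
Raw shares: Kowalski 8/42 × $5,490,020 = 1,045,718.10; Ibarra 20/42 × $5,490,020 = 2,614,295.24; Bergstrom 14/42 × $5,490,020 = 1,830,006.67.
Rounded to nearest $10: Kowalski $1,045,720; Ibarra $2,614,300; Bergstrom $1,830,010. Sum = $5,490,030.
Difference $5,490,020 − $5,490,030 = −$10 applied to largest profit-interest units (Ibarra): Ibarra becomes $2,614,290.

Kowalski: $1,045,720 | Ibarra: $2,614,290 | Bergstrom: $1,830,010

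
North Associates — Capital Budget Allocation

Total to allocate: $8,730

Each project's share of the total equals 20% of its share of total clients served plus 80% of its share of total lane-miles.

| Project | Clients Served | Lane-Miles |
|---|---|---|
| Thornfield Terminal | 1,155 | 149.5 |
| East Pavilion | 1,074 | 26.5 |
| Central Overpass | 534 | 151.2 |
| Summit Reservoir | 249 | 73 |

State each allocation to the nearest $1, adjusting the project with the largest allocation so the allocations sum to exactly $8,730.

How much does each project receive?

Thornfield Terminal: $3,279 | East Pavilion: $1,085 | Central Overpass: $2,948 | Summit Reservoir: $1,418

Totals — clients served 3,012, lane-miles 400.2.
Blended shares (20% clients served + 80% lane-miles): Thornfield Terminal 0.3755; East Pavilion 0.1243; Central Overpass 0.3377; Summit Reservoir 0.1625.
Unrounded shares: Thornfield Terminal 3,278.497; East Pavilion 1,085.04; Central Overpass 2,948.18; Summit Reservoir 1,418.28.
After rounding ($1): Thornfield Terminal $3,278; East Pavilion $1,085; Central Overpass $2,948; Summit Reservoir $1,418. Sum = $8,729.
Difference $8,730 − $8,729 = +$1 applied to largest allocation (Thornfield Terminal): Thornfield Terminal becomes $3,279.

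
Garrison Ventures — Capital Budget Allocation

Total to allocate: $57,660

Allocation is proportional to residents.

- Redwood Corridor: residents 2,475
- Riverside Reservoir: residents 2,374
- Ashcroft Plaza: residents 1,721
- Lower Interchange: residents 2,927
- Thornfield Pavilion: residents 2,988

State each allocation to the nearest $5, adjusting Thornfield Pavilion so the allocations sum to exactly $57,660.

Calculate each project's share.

Redwood Corridor: $11,430; Riverside Reservoir: $10,965; Ashcroft Plaza: $7,950; Lower Interchange: $13,520; Thornfield Pavilion: $13,795

Combined residents = 12,485.
Unrounded shares: Redwood Corridor 2,475/12,485 × $57,660 = 11,430.40; Riverside Reservoir 2,374/12,485 × $57,660 = 10,963.94; Ashcroft Plaza 1,721/12,485 × $57,660 = 7,948.17; Lower Interchange 2,927/12,485 × $57,660 = 13,517.89; Thornfield Pavilion 2,988/12,485 × $57,660 = 13,799.61.
Rounded to nearest $5: Redwood Corridor $11,430; Riverside Reservoir $10,965; Ashcroft Plaza $7,950; Lower Interchange $13,520; Thornfield Pavilion $13,800. Sum = $57,665.
Difference $57,660 − $57,665 = −$5 applied to Thornfield Pavilion: Thornfield Pavilion becomes $13,795.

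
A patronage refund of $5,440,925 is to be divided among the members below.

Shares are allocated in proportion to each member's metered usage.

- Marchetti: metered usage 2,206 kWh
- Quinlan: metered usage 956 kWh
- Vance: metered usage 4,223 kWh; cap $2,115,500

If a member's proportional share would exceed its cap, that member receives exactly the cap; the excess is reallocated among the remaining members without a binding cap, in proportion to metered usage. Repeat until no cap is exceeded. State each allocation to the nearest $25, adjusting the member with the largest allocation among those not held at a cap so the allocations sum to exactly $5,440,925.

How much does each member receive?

Total metered usage = 7,385.
Proportional shares (ignoring caps): Marchetti 1,625,278.34; Quinlan 704,336.40; Vance 3,111,310.26.
Capped: Vance ($2,115,500); remaining pool $3,325,425 reallocated over remaining metered usage 3,162.
Remaining shares: Marchetti 2,320,015.04 → $2,320,025; Quinlan 1,005,409.96 → $1,005,400.

Marchetti: $2,320,025 · Quinlan: $1,005,400 · Vance: $2,115,500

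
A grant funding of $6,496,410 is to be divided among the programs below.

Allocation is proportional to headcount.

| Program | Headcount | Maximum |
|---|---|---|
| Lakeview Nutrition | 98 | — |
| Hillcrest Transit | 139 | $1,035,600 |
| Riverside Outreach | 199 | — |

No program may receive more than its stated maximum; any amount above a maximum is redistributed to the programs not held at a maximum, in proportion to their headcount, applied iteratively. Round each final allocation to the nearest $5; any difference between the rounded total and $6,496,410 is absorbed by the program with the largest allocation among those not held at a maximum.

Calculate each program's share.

Lakeview Nutrition: $1,801,885 | Hillcrest Transit: $1,035,600 | Riverside Outreach: $3,658,925

Sum of headcount: 436.
Unconstrained shares: Lakeview Nutrition 1,460,202.25; Hillcrest Transit 2,071,103.19; Riverside Outreach 2,965,104.56.
Capped: Hillcrest Transit ($1,035,600); balance $5,460,810 reallocated over remaining headcount 297.
Shares after redistribution: Lakeview Nutrition 1,801,883.43 → $1,801,885; Riverside Outreach 3,658,926.57 → $3,658,925.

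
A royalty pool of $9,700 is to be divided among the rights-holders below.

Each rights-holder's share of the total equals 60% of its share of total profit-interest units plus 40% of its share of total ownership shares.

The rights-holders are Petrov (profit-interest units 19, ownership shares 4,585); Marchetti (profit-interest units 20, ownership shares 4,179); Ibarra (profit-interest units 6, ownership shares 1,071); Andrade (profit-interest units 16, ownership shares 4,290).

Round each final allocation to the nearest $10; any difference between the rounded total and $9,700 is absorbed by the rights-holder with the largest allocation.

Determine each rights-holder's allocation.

Profit-interest units total 61; ownership shares total 14,125.
Blended shares (60% profit-interest units + 40% ownership shares): Petrov 0.3167; Marchetti 0.3151; Ibarra 0.0893; Andrade 0.2789.
Proportional shares: Petrov 3,072.24; Marchetti 3,056.13; Ibarra 866.65; Andrade 2,704.98.
After rounding ($10): Petrov $3,070; Marchetti $3,060; Ibarra $870; Andrade $2,700. Sum = $9,700.
Rounded total matches; no reconciliation needed.

Petrov: $3,070 · Marchetti: $3,060 · Ibarra: $870 · Andrade: $2,700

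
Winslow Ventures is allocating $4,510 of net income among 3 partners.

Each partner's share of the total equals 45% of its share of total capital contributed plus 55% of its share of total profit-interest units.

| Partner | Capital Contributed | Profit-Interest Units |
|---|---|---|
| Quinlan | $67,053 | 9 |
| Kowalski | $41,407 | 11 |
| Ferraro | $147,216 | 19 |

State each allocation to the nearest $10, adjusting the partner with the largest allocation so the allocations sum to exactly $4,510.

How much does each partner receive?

Capital contributed total 255,676; profit-interest units total 39.
Combined weights (45% capital contributed + 55% profit-interest units): Quinlan 0.2449; Kowalski 0.2280; Ferraro 0.5271.
Unrounded shares: Quinlan 1,104.68; Kowalski 1,028.31; Ferraro 2,377.02.
After rounding ($10): Quinlan $1,100; Kowalski $1,030; Ferraro $2,380. Sum = $4,510.
Rounded total matches; no reconciliation needed.

Quinlan: $1,100 | Kowalski: $1,030 | Ferraro: $2,380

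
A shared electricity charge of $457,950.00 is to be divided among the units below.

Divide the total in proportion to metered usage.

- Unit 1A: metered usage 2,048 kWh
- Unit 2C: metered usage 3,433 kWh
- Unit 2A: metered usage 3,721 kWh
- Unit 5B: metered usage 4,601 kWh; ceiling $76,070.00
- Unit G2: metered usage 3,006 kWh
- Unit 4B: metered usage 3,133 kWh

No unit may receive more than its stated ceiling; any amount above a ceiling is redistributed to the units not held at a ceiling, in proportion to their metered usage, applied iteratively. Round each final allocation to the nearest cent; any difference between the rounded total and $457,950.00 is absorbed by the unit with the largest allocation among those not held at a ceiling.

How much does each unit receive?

Unit 1A: $50,980.40 · Unit 2C: $85,456.88 · Unit 2A: $92,626.00 · Unit 5B: $76,070.00 · Unit G2: $74,827.67 · Unit 4B: $77,989.05

Metered usage total: 19,942.
Unconstrained shares: Unit 1A 47,030.4684; Unit 2C 78,835.7411; Unit 2A 85,449.4008; Unit 5B 105,657.8051; Unit G2 69,030.0722; Unit 4B 71,946.5124.
Held at cap: Unit 5B ($76,070.00); residual $381,880.00 reallocated over remaining metered usage 15,341.
Shares after redistribution: Unit 1A 50,980.39502 → $50,980.40; Unit 2C 85,456.8829 → $85,456.88; Unit 2A 92,626.0009 → $92,626.00; Unit G2 74,827.6696 → $74,827.67; Unit 4B 77,989.0516 → $77,989.05.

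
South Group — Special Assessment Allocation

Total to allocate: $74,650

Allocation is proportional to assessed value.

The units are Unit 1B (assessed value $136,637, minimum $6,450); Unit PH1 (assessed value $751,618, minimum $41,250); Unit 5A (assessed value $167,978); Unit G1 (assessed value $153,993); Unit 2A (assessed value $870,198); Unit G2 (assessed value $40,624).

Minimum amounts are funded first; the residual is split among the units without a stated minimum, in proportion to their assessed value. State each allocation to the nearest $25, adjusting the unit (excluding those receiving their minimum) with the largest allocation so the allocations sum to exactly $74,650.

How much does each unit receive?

Guaranteed amounts: Unit 1B $6,450; Unit PH1 $41,250. Remaining pool $26,950.
Remaining pool split over remaining assessed value 1,232,793: Unit 5A 3,672.16 → $3,675; Unit G1 3,366.43 → $3,375; Unit 2A 19,023.34 → $19,025; Unit G2 888.08 → $900.
Rounding difference −$25 applied to Unit 2A → $19,000.

Unit 1B: $6,450 | Unit PH1: $41,250 | Unit 5A: $3,675 | Unit G1: $3,375 | Unit 2A: $19,000 | Unit G2: $900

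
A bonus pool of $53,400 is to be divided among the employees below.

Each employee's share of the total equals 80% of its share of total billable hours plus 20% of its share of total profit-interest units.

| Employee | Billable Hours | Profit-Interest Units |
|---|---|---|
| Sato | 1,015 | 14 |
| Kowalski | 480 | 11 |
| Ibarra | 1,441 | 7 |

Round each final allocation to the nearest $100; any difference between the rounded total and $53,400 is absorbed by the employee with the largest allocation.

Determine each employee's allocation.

Sato: $19,400 · Kowalski: $10,700 · Ibarra: $23,300

Billable hours total 2,936; profit-interest units total 32.
Blended shares (80% billable hours + 20% profit-interest units): Sato 0.3641; Kowalski 0.1995; Ibarra 0.4364.
Proportional shares: Sato 19,441.16; Kowalski 10,655.45; Ibarra 23,303.39.
After rounding ($100): Sato $19,400; Kowalski $10,700; Ibarra $23,300. Sum = $53,400.
Sum already equals the total — no adjustment.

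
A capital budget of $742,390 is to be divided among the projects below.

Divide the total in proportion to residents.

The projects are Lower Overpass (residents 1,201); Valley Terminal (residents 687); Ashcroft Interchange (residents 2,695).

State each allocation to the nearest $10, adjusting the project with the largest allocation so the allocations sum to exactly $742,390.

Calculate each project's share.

Total residents = 4,583.
Pro-rata amounts: Lower Overpass 1,201/4,583 × $742,390 = 194,547.32; Valley Terminal 687/4,583 × $742,390 = 111,285.61; Ashcroft Interchange 2,695/4,583 × $742,390 = 436,557.07.
After rounding ($10): Lower Overpass $194,550; Valley Terminal $111,290; Ashcroft Interchange $436,560. Sum = $742,400.
Difference $742,390 − $742,400 = −$10 applied to largest allocation (Ashcroft Interchange): Ashcroft Interchange becomes $436,550.

Lower Overpass: $194,550 · Valley Terminal: $111,290 · Ashcroft Interchange: $436,550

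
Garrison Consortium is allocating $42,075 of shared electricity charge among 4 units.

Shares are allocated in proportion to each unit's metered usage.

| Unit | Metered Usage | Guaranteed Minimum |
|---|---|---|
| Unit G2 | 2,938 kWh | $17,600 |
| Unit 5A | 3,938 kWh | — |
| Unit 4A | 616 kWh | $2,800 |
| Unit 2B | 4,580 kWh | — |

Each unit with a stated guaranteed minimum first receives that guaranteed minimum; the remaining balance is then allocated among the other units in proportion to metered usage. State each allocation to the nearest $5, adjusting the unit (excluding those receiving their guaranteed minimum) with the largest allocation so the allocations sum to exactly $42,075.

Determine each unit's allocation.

Minimums first: Unit G2 $17,600; Unit 4A $2,800. Remaining pool $21,675.
Remaining pool split over remaining metered usage 8,518: Unit 5A 10,020.68 → $10,020; Unit 2B 11,654.32 → $11,655.

Unit G2: $17,600 | Unit 5A: $10,020 | Unit 4A: $2,800 | Unit 2B: $11,655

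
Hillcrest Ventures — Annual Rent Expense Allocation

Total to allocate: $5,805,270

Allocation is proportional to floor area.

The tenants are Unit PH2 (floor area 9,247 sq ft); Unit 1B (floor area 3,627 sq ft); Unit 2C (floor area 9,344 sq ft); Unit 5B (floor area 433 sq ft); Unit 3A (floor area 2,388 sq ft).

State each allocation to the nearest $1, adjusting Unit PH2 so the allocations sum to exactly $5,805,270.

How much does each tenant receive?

Unit PH2: $2,143,908 | Unit 1B: $840,917 | Unit 2C: $2,166,398 | Unit 5B: $100,391 | Unit 3A: $553,656

Combined floor area = 25,039.
Pro-rata amounts: Unit PH2 9,247/25,039 × $5,805,270 = 2,143,908.77; Unit 1B 3,627/25,039 × $5,805,270 = 840,916.74; Unit 2C 9,344/25,039 × $5,805,270 = 2,166,398.13; Unit 5B 433/25,039 × $5,805,270 = 100,390.67; Unit 3A 2,388/25,039 × $5,805,270 = 553,655.69.
At nearest $1: Unit PH2 $2,143,909; Unit 1B $840,917; Unit 2C $2,166,398; Unit 5B $100,391; Unit 3A $553,656. Sum = $5,805,271.
Difference $5,805,270 − $5,805,271 = −$1 applied to Unit PH2: Unit PH2 becomes $2,143,908.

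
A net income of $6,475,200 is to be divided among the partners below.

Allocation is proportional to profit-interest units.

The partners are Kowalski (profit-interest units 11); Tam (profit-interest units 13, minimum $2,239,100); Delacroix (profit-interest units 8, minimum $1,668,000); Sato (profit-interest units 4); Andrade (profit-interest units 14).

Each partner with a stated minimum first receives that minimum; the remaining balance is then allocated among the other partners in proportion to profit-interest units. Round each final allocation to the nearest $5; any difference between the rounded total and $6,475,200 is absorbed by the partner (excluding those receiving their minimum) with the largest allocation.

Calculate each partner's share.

Fund the minimums — Tam $2,239,100; Delacroix $1,668,000. Remaining pool $2,568,100.
Remaining pool split over remaining profit-interest units 29: Kowalski 974,106.90 → $974,105; Sato 354,220.69 → $354,220; Andrade 1,239,772.41 → $1,239,770.
Rounding difference +$5 applied to Andrade → $1,239,775.

Kowalski: $974,105; Tam: $2,239,100; Delacroix: $1,668,000; Sato: $354,220; Andrade: $1,239,775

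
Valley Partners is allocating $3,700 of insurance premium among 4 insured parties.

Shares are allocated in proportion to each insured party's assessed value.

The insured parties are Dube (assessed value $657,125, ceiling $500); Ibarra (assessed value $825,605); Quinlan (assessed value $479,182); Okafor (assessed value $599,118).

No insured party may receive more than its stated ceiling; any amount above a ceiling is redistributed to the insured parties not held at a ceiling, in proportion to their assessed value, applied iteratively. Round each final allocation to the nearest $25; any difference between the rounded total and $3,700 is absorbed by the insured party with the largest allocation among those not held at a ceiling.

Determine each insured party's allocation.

Dube: $500 · Ibarra: $1,400 · Quinlan: $800 · Okafor: $1,000

Assessed value total: 2,561,030.
Pro-rata shares before constraints: Dube 949.37; Ibarra 1,192.78; Quinlan 692.29; Okafor 865.56.
Capped: Dube ($500); remaining pool $3,200 reallocated over remaining assessed value 1,903,905.
Shares after redistribution: Ibarra 1,387.64 → $1,400; Quinlan 805.39 → $800; Okafor 1,006.97 → $1,000.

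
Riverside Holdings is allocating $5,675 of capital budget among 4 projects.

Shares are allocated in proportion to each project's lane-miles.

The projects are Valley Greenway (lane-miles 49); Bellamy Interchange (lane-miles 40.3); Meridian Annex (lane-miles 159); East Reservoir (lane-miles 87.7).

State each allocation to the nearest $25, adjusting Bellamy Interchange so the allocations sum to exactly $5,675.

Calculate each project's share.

Total lane-miles = 336.
Pro-rata amounts: Valley Greenway 49/336 × $5,675 = 827.60; Bellamy Interchange 40.3/336 × $5,675 = 680.66; Meridian Annex 159/336 × $5,675 = 2,685.49; East Reservoir 87.7/336 × $5,675 = 1,481.24.
Rounded to nearest $25: Valley Greenway $825; Bellamy Interchange $675; Meridian Annex $2,675; East Reservoir $1,475. Sum = $5,650.
Difference $5,675 − $5,650 = +$25 applied to Bellamy Interchange: Bellamy Interchange becomes $700.

Valley Greenway: $825; Bellamy Interchange: $700; Meridian Annex: $2,675; East Reservoir: $1,475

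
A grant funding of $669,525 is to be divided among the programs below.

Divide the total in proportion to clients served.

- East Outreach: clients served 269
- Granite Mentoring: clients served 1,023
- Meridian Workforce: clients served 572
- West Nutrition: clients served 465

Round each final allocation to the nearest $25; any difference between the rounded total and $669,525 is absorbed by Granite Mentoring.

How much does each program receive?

East Outreach: $77,325 · Granite Mentoring: $294,100 · Meridian Workforce: $164,425 · West Nutrition: $133,675

Total clients served = 2,329.
Raw shares: East Outreach 269/2,329 × $669,525 = 77,330.28; Granite Mentoring 1,023/2,329 × $669,525 = 294,085.05; Meridian Workforce 572/2,329 × $669,525 = 164,434.65; West Nutrition 465/2,329 × $669,525 = 133,675.02.
At nearest $25: East Outreach $77,325; Granite Mentoring $294,075; Meridian Workforce $164,425; West Nutrition $133,675. Sum = $669,500.
Difference $669,525 − $669,500 = +$25 applied to Granite Mentoring: Granite Mentoring becomes $294,100.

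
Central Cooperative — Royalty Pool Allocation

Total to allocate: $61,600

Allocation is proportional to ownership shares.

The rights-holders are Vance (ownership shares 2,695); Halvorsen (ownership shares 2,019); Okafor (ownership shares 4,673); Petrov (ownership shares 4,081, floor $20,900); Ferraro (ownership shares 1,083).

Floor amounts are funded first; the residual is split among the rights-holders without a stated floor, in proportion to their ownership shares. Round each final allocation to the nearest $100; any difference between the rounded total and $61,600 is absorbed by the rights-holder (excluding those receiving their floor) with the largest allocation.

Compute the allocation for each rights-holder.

Guaranteed amounts: Petrov $20,900. Balance $40,700.
Balance split over remaining ownership shares 10,470: Vance 10,476.27 → $10,500; Halvorsen 7,848.45 → $7,800; Okafor 18,165.34 → $18,200; Ferraro 4,209.94 → $4,200.

Vance: $10,500; Halvorsen: $7,800; Okafor: $18,200; Petrov: $20,900; Ferraro: $4,200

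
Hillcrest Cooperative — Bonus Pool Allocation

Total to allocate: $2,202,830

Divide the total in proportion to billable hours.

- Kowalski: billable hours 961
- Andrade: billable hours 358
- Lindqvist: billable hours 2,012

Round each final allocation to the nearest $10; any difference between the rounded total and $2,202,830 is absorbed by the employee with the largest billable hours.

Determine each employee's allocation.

Total billable hours = 961 + 358 + 2,012 = 3,331.
Pro-rata amounts: Kowalski 635,520.75; Andrade 236,749.67; Lindqvist 1,330,559.58.
Rounded to nearest $10: Kowalski $635,520; Andrade $236,750; Lindqvist $1,330,560. Sum = $2,202,830.
No rounding difference to absorb.

Kowalski: $635,520 · Andrade: $236,750 · Lindqvist: $1,330,560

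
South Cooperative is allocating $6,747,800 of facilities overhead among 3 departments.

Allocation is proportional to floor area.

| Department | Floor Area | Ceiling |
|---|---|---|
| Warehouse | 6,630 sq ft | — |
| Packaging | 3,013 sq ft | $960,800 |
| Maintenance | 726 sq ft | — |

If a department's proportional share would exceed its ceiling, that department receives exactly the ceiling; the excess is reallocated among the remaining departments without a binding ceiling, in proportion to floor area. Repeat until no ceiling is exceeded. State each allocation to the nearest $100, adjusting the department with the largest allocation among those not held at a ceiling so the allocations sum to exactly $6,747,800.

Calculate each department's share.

Sum of floor area: 10,369.
Unconstrained shares: Warehouse 4,314,583.28; Packaging 1,960,760.09; Maintenance 472,456.63.
Capped: Packaging ($960,800); remaining pool $5,787,000 reallocated over remaining floor area 7,356.
Redistributed shares: Warehouse 5,215,852.37 → $5,215,900; Maintenance 571,147.63 → $571,100.

Warehouse: $5,215,900 · Packaging: $960,800 · Maintenance: $571,100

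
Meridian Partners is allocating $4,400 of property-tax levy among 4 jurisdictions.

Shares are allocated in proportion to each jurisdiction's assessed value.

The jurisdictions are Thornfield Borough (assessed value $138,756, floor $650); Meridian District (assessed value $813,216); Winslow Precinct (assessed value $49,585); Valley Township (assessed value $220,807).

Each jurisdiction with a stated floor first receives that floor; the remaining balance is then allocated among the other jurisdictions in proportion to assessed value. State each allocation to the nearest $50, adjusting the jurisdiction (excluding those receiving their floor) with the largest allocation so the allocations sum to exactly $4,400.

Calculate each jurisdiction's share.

Thornfield Borough: $650 | Meridian District: $2,850 | Winslow Precinct: $150 | Valley Township: $750

Guaranteed amounts: Thornfield Borough $650. Balance $3,750.
Balance split over remaining assessed value 1,083,608: Meridian District 2,814.26 → $2,800; Winslow Precinct 171.60 → $150; Valley Township 764.14 → $750.
Rounding difference +$50 applied to Meridian District → $2,850.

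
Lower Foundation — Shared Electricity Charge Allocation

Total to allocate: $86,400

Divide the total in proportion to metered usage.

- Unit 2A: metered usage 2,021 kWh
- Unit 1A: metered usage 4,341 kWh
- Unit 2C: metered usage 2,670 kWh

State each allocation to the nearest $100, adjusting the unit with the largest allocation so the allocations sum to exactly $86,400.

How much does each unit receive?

Unit 2A: $19,300 | Unit 1A: $41,600 | Unit 2C: $25,500

Sum of metered usage: 9,032.
Pro-rata amounts: Unit 2A 2,021/9,032 × $86,400 = 19,332.86; Unit 1A 4,341/9,032 × $86,400 = 41,525.95; Unit 2C 2,670/9,032 × $86,400 = 25,541.19.
At nearest $100: Unit 2A $19,300; Unit 1A $41,500; Unit 2C $25,500. Sum = $86,300.
Difference $86,400 − $86,300 = +$100 applied to largest allocation (Unit 1A): Unit 1A becomes $41,600.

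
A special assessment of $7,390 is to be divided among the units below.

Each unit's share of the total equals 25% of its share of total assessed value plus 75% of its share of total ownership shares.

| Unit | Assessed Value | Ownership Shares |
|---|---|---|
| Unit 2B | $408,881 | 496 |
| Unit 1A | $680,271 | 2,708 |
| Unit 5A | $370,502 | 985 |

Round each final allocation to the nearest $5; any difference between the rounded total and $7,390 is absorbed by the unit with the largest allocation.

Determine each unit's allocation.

Unit 2B: $1,175 | Unit 1A: $4,445 | Unit 5A: $1,770

Assessed value total 1,459,654; ownership shares total 4,189.
Composite weights (25% assessed value + 75% ownership shares): Unit 2B 0.1588; Unit 1A 0.6014; Unit 5A 0.2398.
Raw shares: Unit 2B 1,173.79; Unit 1A 4,444.00; Unit 5A 1,772.21.
Rounded to nearest $5: Unit 2B $1,175; Unit 1A $4,445; Unit 5A $1,770. Sum = $7,390.
No rounding difference to absorb.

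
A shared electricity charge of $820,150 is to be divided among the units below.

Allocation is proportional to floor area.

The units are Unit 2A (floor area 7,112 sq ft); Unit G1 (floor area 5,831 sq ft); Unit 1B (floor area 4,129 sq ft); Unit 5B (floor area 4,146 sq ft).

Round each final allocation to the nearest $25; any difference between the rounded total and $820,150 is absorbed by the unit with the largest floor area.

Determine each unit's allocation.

Unit 2A: $274,900 · Unit G1: $225,400 · Unit 1B: $159,600 · Unit 5B: $160,250

Sum of floor area: 7,112 + 5,831 + 4,129 + 4,146 = 21,218.
Unrounded shares: Unit 2A 274,903.70; Unit G1 225,388.57; Unit 1B 159,600.31; Unit 5B 160,257.42.
After rounding ($25): Unit 2A $274,900; Unit G1 $225,400; Unit 1B $159,600; Unit 5B $160,250. Sum = $820,150.
Rounded total matches; no reconciliation needed.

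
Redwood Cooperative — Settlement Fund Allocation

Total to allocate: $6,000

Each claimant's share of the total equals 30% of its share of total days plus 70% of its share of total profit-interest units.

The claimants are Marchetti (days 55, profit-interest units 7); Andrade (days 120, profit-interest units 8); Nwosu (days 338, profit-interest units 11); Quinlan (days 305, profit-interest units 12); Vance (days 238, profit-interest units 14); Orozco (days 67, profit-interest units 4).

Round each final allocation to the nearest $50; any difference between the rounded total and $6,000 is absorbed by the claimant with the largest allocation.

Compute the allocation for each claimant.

Days total 1,123; profit-interest units total 56.
Combined weights (30% days + 70% profit-interest units): Marchetti 0.1022; Andrade 0.1321; Nwosu 0.2278; Quinlan 0.2315; Vance 0.2386; Orozco 0.0679.
Proportional shares: Marchetti 613.16; Andrade 792.34; Nwosu 1,366.76; Quinlan 1,388.87; Vance 1,431.48; Orozco 407.39.
After rounding ($50): Marchetti $600; Andrade $800; Nwosu $1,350; Quinlan $1,400; Vance $1,450; Orozco $400. Sum = $6,000.
No rounding difference to absorb.

Marchetti: $600 | Andrade: $800 | Nwosu: $1,350 | Quinlan: $1,400 | Vance: $1,450 | Orozco: $400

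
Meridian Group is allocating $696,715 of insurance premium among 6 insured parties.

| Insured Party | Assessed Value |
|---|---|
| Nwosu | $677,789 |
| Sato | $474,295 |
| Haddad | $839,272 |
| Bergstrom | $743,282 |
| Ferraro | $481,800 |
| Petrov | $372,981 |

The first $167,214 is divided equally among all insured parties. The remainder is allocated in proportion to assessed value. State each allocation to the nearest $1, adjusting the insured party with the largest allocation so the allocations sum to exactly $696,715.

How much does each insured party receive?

$167,214 shared equally gives $27,869 per insured party.
Remainder $529,501 by assessed value (total 3,589,419): Nwosu 99,985.53 → $99,986; Sato 69,966.67 → $69,967; Haddad 123,807.05 → $123,807; Bergstrom 109,646.87 → $109,647; Ferraro 71,073.78 → $71,074; Petrov 55,021.11 → $55,021.
Rounding difference −$1 on remainder applied to Haddad.
Totals: Nwosu $27,869 + $99,986 = $127,855; Sato $27,869 + $69,967 = $97,836; Haddad $27,869 + $123,806 = $151,675; Bergstrom $27,869 + $109,647 = $137,516; Ferraro $27,869 + $71,074 = $98,943; Petrov $27,869 + $55,021 = $82,890.

Nwosu: $127,855 | Sato: $97,836 | Haddad: $151,675 | Bergstrom: $137,516 | Ferraro: $98,943 | Petrov: $82,890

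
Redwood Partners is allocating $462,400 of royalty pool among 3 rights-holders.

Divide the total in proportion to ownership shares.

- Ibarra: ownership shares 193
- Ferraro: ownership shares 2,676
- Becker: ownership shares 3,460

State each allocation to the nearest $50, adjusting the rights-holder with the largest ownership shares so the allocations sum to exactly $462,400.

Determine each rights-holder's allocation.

Combined ownership shares = 193 + 2,676 + 3,460 = 6,329.
Proportional shares: Ibarra 14,100.68; Ferraro 195,509.94; Becker 252,789.38.
After rounding ($50): Ibarra $14,100; Ferraro $195,500; Becker $252,800. Sum = $462,400.
Rounded total matches; no reconciliation needed.

Ibarra: $14,100 · Ferraro: $195,500 · Becker: $252,800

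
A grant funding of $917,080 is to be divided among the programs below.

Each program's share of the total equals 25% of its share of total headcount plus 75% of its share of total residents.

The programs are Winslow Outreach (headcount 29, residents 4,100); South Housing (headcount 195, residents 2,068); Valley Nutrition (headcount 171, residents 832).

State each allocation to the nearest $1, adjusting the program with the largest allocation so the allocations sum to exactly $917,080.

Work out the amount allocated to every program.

Headcount total 395; residents total 7,000.
Combined weights (25% headcount + 75% residents): Winslow Outreach 0.4576; South Housing 0.3450; Valley Nutrition 0.1974.
Raw shares: Winslow Outreach 419,692.62; South Housing 316,382.65; Valley Nutrition 181,004.73.
After rounding ($1): Winslow Outreach $419,693; South Housing $316,383; Valley Nutrition $181,005. Sum = $917,081.
Difference $917,080 − $917,081 = −$1 applied to largest allocation (Winslow Outreach): Winslow Outreach becomes $419,692.

Winslow Outreach: $419,692 · South Housing: $316,383 · Valley Nutrition: $181,005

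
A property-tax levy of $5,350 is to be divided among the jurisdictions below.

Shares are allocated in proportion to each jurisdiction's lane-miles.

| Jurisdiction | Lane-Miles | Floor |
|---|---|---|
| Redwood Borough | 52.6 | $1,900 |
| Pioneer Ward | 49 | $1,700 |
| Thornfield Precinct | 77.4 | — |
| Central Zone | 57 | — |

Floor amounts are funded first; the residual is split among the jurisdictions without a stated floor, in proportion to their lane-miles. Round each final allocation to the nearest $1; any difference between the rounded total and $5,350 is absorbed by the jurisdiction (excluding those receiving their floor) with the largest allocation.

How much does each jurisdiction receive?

Guaranteed amounts: Redwood Borough $1,900; Pioneer Ward $1,700. Remaining pool $1,750.
Remaining pool split over remaining lane-miles 134.4: Thornfield Precinct 1,007.81 → $1,008; Central Zone 742.19 → $742.

Redwood Borough: $1,900 · Pioneer Ward: $1,700 · Thornfield Precinct: $1,008 · Central Zone: $742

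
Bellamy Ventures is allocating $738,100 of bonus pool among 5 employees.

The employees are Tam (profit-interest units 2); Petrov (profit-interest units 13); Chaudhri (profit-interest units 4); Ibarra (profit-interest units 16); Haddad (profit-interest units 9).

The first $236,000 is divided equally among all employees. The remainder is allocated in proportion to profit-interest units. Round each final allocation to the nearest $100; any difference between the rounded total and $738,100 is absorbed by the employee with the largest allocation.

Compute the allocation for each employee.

First tranche $236,000 split equally: $47,200 each.
Remainder $502,100 by profit-interest units (total 44): Tam 22,822.73 → $22,800; Petrov 148,347.73 → $148,300; Chaudhri 45,645.45 → $45,600; Ibarra 182,581.82 → $182,600; Haddad 102,702.27 → $102,700.
Rounding difference +$100 on remainder applied to Ibarra.
Totals: Tam $47,200 + $22,800 = $70,000; Petrov $47,200 + $148,300 = $195,500; Chaudhri $47,200 + $45,600 = $92,800; Ibarra $47,200 + $182,700 = $229,900; Haddad $47,200 + $102,700 = $149,900.

Tam: $70,000 · Petrov: $195,500 · Chaudhri: $92,800 · Ibarra: $229,900 · Haddad: $149,900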